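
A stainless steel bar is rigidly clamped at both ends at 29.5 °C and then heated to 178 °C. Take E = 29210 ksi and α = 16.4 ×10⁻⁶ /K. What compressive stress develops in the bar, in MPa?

E = 29210 ksi = 201.4 GPa.
ΔT = 148.5 K. Constrained thermal stress σ = E·α·ΔT = 201.4×10³ MPa × 16.4×10⁻⁶ × 148.5 = 490 MPa (compressive).

490 MPa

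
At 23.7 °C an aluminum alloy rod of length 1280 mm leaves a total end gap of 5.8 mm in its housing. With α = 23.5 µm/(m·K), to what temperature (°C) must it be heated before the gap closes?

α·L₀·ΔT = 5.8 mm ⇒ ΔT = 5.8 / (23.5×10⁻⁶ × 1280.0) = 192.8 K.
T = 23.7 + 192.8 = 216.5 °C.

217 °C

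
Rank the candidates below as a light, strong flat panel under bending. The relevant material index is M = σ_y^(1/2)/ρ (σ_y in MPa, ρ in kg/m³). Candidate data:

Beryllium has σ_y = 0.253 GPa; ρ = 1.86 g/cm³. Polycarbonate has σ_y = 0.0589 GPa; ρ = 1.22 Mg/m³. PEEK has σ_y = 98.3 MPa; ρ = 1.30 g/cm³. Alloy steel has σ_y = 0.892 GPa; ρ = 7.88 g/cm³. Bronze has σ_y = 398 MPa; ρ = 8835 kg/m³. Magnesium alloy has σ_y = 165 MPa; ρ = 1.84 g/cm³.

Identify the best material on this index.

beryllium

After converting to SI:
  beryllium: σ_y = 253.0 MPa, ρ = 1860 kg/m³
  polycarbonate: σ_y = 58.90 MPa, ρ = 1220 kg/m³
  PEEK: σ_y = 98.30 MPa, ρ = 1300 kg/m³
  alloy steel: σ_y = 892.0 MPa, ρ = 7880 kg/m³
  bronze: σ_y = 398.0 MPa, ρ = 8835 kg/m³
  magnesium alloy: σ_y = 165.0 MPa, ρ = 1840 kg/m³
  beryllium: M = 8.55×10⁻³
  PEEK: M = 7.63×10⁻³
  magnesium alloy: M = 6.98×10⁻³
  polycarbonate: M = 6.29×10⁻³
  alloy steel: M = 3.79×10⁻³
  bronze: M = 2.26×10⁻³
Beryllium ranks first.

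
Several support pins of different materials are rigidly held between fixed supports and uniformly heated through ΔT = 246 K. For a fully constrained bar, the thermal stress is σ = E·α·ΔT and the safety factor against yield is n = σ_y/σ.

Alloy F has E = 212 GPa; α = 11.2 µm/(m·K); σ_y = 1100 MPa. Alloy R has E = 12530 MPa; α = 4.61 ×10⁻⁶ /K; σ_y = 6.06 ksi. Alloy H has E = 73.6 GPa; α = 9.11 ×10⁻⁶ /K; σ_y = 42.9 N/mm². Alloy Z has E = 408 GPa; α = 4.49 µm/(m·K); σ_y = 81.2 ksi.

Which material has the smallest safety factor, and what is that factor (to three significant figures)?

alloy H, n = 0.260

Per material, after unit conversion:
  alloy F: E = 212.0, α = 11.2, σ_y = 1100 → σ = 584 MPa, n = 1.88
  alloy R: E = 12.53, α = 4.61, σ_y = 41.78 → σ = 14.2 MPa, n = 2.94
  alloy H: E = 73.60, α = 9.11, σ_y = 42.90 → σ = 165 MPa, n = 0.260
  alloy Z: E = 408.0, α = 4.49, σ_y = 559.9 → σ = 451 MPa, n = 1.24
Alloy H has the lowest safety factor, n = 0.260.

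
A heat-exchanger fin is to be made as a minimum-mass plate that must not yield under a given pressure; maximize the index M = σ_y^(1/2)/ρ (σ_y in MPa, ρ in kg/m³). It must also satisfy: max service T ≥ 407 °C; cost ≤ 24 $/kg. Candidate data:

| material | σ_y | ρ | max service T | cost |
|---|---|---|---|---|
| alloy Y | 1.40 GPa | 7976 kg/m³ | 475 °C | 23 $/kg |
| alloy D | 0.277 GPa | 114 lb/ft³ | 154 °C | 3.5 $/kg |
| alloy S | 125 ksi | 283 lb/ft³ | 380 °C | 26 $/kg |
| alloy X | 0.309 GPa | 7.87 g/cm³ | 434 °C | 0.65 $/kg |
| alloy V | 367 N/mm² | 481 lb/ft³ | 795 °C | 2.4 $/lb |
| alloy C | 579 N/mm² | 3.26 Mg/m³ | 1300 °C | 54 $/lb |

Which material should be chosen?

Screen on constraints: max service T ≥ 407 °C; cost ≤ 24 $/kg. Survivors: alloy Y, alloy X, alloy V.
Convert each candidate to consistent units, then evaluate M:
  alloy Y: σ_y = 1400 MPa, ρ = 7976 kg/m³
  alloy X: σ_y = 309.0 MPa, ρ = 7870 kg/m³
  alloy V: σ_y = 367.0 MPa, ρ = 7705 kg/m³
  alloy Y: M = 4.69×10⁻³
  alloy V: M = 2.49×10⁻³
  alloy X: M = 2.23×10⁻³
Alloy Y ranks first.

alloy Y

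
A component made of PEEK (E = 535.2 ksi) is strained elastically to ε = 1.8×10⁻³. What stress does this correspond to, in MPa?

E = 535.2 ksi = 3.690 GPa.
σ = E·ε = 3690 MPa × 1.8×10⁻³ = 6.64 MPa.

6.64 MPa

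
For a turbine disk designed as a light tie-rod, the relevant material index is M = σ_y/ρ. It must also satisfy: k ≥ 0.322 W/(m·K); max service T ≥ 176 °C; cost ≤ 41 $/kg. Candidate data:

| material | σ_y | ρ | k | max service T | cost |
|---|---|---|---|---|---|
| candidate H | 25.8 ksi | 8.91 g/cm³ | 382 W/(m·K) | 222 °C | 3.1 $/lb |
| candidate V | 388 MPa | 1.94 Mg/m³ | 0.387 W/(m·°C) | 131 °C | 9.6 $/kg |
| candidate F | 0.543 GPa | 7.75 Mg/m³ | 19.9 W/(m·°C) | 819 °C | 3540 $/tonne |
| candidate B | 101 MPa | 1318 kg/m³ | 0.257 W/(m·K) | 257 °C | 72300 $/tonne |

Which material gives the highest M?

candidate F

Screen on constraints: k ≥ 0.322 W/(m·K); max service T ≥ 176 °C; cost ≤ 41 $/kg. Survivors: candidate H, candidate F.
In SI units:
  candidate H: σ_y = 177.9 MPa, ρ = 8910 kg/m³
  candidate F: σ_y = 543.0 MPa, ρ = 7750 kg/m³
  candidate F: M = 70.1 kN·m/kg
  candidate H: M = 20.0 kN·m/kg
Highest index: candidate F.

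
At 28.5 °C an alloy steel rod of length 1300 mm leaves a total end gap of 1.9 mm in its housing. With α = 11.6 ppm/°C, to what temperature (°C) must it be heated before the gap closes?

α·L₀·ΔT = 1.9 mm ⇒ ΔT = 1.9 / (11.6×10⁻⁶ × 1300.0) = 126.0 K.
T = 28.5 + 126.0 = 154.5 °C.

154 °C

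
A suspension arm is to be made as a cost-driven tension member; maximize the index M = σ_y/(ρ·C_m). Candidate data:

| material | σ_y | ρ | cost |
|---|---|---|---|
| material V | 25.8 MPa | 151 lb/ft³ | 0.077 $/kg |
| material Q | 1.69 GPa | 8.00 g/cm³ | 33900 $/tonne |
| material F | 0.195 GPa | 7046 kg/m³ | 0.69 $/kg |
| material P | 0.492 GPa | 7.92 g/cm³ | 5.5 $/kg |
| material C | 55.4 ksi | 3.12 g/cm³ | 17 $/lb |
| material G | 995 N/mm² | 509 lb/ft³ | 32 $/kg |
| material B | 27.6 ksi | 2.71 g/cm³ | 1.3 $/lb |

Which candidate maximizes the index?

material V

Putting every candidate on a common basis:
  material V: σ_y = 25.80 MPa, ρ = 2419 kg/m³, cost = 0.07700 $/kg
  material Q: σ_y = 1690 MPa, ρ = 8000 kg/m³, cost = 33.90 $/kg
  material F: σ_y = 195.0 MPa, ρ = 7046 kg/m³, cost = 0.6900 $/kg
  material P: σ_y = 492.0 MPa, ρ = 7920 kg/m³, cost = 5.500 $/kg
  material C: σ_y = 382.0 MPa, ρ = 3120 kg/m³, cost = 37.48 $/kg
  material G: σ_y = 995.0 MPa, ρ = 8153 kg/m³, cost = 32.00 $/kg
  material B: σ_y = 190.3 MPa, ρ = 2710 kg/m³, cost = 2.866 $/kg
  material V: M = 139 kN·m per $
  material F: M = 40.1 kN·m per $
  material B: M = 24.5 kN·m per $
  material P: M = 11.3 kN·m per $
  material Q: M = 6.23 kN·m per $
  material G: M = 3.81 kN·m per $
  material C: M = 3.27 kN·m per $
Highest index: material V.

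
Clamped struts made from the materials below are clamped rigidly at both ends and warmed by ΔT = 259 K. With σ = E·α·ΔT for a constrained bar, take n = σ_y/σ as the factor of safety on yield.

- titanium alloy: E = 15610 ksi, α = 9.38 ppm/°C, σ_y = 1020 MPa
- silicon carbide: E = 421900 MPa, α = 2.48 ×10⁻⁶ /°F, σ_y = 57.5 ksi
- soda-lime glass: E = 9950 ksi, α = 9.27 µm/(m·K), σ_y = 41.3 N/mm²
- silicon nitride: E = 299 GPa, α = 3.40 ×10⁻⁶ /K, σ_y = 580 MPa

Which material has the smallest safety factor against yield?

With everything in SI (GPa, ×10⁻⁶/K, MPa):
  titanium alloy: E = 107.6, α = 9.38, σ_y = 1020 → σ = 261 MPa, n = 3.90
  silicon carbide: E = 421.9, α = 4.46, σ_y = 396.4 → σ = 488 MPa, n = 0.813
  soda-lime glass: E = 68.60, α = 9.27, σ_y = 41.30 → σ = 165 MPa, n = 0.251
  silicon nitride: E = 299.0, α = 3.40, σ_y = 580.0 → σ = 263 MPa, n = 2.20
Soda-lime glass has the lowest safety factor, n = 0.251.

soda-lime glass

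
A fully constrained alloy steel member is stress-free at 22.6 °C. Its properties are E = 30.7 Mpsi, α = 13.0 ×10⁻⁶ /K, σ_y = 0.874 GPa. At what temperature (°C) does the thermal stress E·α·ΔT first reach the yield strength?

E = 30.7 Mpsi = 211.7 GPa.
σ_y = 0.874 GPa = 874.0 MPa.
E·α·ΔT = 874.0 MPa ⇒ ΔT = 874.0 / (211.7×10³ × 13.0×10⁻⁶) = 317.6 K.
T = 22.6 + 317.6 = 340.2 °C.

340 °C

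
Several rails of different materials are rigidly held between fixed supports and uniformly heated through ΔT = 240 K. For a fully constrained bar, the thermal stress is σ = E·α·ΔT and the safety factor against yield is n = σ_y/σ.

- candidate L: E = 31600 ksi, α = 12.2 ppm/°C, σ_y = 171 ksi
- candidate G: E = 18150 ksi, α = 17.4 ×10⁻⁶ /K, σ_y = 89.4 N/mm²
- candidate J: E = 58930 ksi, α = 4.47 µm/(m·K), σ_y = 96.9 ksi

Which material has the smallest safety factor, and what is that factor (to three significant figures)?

In consistent units (E in GPa, α in ×10⁻⁶/K, σ_y in MPa):
  candidate L: E = 217.9, α = 12.2, σ_y = 1179 → σ = 638 MPa, n = 1.85
  candidate G: E = 125.1, α = 17.4, σ_y = 89.40 → σ = 523 MPa, n = 0.171
  candidate J: E = 406.3, α = 4.47, σ_y = 668.1 → σ = 436 MPa, n = 1.53
The minimum is candidate G at n = 0.171.

candidate G, n = 0.171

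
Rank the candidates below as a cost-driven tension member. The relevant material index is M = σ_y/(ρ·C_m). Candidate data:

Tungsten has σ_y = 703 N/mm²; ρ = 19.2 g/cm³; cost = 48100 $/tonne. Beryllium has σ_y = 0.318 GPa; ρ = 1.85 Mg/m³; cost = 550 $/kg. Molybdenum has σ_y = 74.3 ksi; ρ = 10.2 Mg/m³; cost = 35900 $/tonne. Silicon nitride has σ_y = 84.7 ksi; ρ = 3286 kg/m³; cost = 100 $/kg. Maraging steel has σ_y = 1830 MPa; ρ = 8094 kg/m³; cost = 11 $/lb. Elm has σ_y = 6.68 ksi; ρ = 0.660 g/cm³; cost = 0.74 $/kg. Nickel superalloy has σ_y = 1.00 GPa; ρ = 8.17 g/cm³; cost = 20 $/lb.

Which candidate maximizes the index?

Convert each candidate to consistent units, then evaluate M:
  tungsten: σ_y = 703.0 MPa, ρ = 19200 kg/m³, cost = 48.10 $/kg
  beryllium: σ_y = 318.0 MPa, ρ = 1850 kg/m³, cost = 550.0 $/kg
  molybdenum: σ_y = 512.3 MPa, ρ = 10200 kg/m³, cost = 35.90 $/kg
  silicon nitride: σ_y = 584.0 MPa, ρ = 3286 kg/m³, cost = 100.0 $/kg
  maraging steel: σ_y = 1830 MPa, ρ = 8094 kg/m³, cost = 24.25 $/kg
  elm: σ_y = 46.06 MPa, ρ = 660.0 kg/m³, cost = 0.7400 $/kg
  nickel superalloy: σ_y = 1000 MPa, ρ = 8170 kg/m³, cost = 44.09 $/kg
  elm: M = 94.3 kN·m per $
  maraging steel: M = 9.32 kN·m per $
  nickel superalloy: M = 2.78 kN·m per $
  silicon nitride: M = 1.78 kN·m per $
  molybdenum: M = 1.40 kN·m per $
  tungsten: M = 0.761 kN·m per $
  beryllium: M = 0.313 kN·m per $
The maximum is for elm.

elm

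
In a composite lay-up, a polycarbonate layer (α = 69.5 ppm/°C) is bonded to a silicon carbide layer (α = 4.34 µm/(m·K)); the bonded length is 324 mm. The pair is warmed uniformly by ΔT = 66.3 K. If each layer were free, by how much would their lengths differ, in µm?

Δα = |69.5 − 4.34|×10⁻⁶/K = 65.2×10⁻⁶/K.
ΔL_mismatch = Δα·L·ΔT = 65.2×10⁻⁶ × 324.0 mm × 66.3 K = 1400 µm.

1400 µm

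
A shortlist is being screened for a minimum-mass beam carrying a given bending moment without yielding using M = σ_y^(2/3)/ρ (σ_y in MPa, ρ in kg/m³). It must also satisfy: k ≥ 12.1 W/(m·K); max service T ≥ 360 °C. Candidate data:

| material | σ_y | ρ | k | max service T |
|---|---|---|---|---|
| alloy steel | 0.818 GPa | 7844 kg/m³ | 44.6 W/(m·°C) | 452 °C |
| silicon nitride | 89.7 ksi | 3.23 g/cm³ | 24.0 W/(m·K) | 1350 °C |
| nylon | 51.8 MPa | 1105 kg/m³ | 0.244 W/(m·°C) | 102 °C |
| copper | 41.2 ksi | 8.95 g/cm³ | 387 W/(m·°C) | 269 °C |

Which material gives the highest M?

Screen on constraints: k ≥ 12.1 W/(m·K); max service T ≥ 360 °C. Survivors: alloy steel, silicon nitride.
Convert each candidate to consistent units, then evaluate M:
  alloy steel: σ_y = 818.0 MPa, ρ = 7844 kg/m³
  silicon nitride: σ_y = 618.5 MPa, ρ = 3230 kg/m³
  silicon nitride: M = 22.5×10⁻³
  alloy steel: M = 11.2×10⁻³
Highest index: silicon nitride.

silicon nitride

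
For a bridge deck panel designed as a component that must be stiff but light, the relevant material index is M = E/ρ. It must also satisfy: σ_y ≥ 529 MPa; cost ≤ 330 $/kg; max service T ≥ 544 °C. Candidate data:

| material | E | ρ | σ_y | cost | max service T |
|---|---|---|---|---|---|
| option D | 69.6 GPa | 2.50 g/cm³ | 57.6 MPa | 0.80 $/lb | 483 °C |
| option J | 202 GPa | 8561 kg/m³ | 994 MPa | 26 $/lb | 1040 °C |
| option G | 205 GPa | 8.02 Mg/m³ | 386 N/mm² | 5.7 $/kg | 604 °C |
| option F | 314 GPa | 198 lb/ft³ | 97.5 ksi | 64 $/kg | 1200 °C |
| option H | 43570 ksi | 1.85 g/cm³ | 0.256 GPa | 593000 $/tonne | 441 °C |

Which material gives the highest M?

option F

Screen on constraints: σ_y ≥ 529 MPa; cost ≤ 330 $/kg; max service T ≥ 544 °C. Survivors: option J, option F.
After converting to SI:
  option J: E = 202.0 GPa, ρ = 8561 kg/m³
  option F: E = 314.0 GPa, ρ = 3172 kg/m³
  option F: M = 99.0 MN·m/kg
  option J: M = 23.6 MN·m/kg
Highest index: option F.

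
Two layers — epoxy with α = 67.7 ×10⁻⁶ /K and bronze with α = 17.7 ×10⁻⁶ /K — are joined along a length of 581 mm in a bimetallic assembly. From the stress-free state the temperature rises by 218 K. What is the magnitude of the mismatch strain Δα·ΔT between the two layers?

0.0109

Δα = |67.7 − 17.7|×10⁻⁶/K = 50.0×10⁻⁶/K.
Mismatch strain = Δα·ΔT = 50.0×10⁻⁶ × 218.0 = 0.0109.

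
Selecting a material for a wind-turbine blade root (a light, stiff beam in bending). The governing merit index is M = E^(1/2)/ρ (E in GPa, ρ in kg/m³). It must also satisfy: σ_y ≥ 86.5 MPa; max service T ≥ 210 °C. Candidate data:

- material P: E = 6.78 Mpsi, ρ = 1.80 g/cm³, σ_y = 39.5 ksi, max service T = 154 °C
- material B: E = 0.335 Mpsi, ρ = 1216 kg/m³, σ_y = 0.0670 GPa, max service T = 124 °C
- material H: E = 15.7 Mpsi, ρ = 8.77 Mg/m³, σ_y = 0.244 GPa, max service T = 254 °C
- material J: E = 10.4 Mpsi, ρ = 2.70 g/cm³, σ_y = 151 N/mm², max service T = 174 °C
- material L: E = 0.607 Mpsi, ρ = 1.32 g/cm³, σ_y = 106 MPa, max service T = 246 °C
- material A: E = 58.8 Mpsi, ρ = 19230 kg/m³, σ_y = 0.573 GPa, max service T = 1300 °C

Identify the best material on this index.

Screen on constraints: σ_y ≥ 86.5 MPa; max service T ≥ 210 °C. Survivors: material H, material L, material A.
Convert each candidate to consistent units, then evaluate M:
  material H: E = 108.2 GPa, ρ = 8770 kg/m³
  material L: E = 4.185 GPa, ρ = 1320 kg/m³
  material A: E = 405.4 GPa, ρ = 19230 kg/m³
  material L: M = 1.55×10⁻³
  material H: M = 1.19×10⁻³
  material A: M = 1.05×10⁻³
The maximum is for material L.

material L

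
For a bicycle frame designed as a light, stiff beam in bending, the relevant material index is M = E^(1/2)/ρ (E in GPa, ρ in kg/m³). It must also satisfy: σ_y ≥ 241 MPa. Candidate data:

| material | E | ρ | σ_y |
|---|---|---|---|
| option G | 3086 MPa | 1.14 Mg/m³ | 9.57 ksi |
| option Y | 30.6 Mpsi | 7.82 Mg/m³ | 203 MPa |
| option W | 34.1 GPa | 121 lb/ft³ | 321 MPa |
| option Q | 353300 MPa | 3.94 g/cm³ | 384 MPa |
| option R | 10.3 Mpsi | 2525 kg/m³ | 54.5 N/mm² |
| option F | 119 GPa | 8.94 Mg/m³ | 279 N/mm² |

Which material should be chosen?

option Q

Screen on constraints: σ_y ≥ 241 MPa. Survivors: option W, option Q, option F.
Normalizing units and computing the index:
  option W: E = 34.10 GPa, ρ = 1938 kg/m³
  option Q: E = 353.3 GPa, ρ = 3940 kg/m³
  option F: E = 119.0 GPa, ρ = 8940 kg/m³
  option Q: M = 4.77×10⁻³
  option W: M = 3.01×10⁻³
  option F: M = 1.22×10⁻³
Highest index: option Q.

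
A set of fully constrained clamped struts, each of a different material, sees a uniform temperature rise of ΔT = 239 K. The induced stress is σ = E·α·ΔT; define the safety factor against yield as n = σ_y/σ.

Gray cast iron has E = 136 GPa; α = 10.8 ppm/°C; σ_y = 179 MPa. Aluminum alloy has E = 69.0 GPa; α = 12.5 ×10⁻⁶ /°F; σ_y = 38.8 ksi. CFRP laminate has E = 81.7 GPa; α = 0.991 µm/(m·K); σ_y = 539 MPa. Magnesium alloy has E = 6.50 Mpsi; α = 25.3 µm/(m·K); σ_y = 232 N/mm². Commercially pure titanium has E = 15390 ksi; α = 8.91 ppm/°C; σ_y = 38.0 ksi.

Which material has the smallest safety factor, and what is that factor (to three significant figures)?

Converting E to GPa, α to ×10⁻⁶/K, σ_y to MPa, then σ and n for each:
  gray cast iron: E = 136.0, α = 10.8, σ_y = 179.0 → σ = 351 MPa, n = 0.510
  aluminum alloy: E = 69.00, α = 22.5, σ_y = 267.5 → σ = 371 MPa, n = 0.721
  CFRP laminate: E = 81.70, α = 0.991, σ_y = 539.0 → σ = 19.4 MPa, n = 27.9
  magnesium alloy: E = 44.82, α = 25.3, σ_y = 232.0 → σ = 271 MPa, n = 0.856
  commercially pure titanium: E = 106.1, α = 8.91, σ_y = 262.0 → σ = 226 MPa, n = 1.16
Gray cast iron has the lowest safety factor, n = 0.510.

gray cast iron, n = 0.510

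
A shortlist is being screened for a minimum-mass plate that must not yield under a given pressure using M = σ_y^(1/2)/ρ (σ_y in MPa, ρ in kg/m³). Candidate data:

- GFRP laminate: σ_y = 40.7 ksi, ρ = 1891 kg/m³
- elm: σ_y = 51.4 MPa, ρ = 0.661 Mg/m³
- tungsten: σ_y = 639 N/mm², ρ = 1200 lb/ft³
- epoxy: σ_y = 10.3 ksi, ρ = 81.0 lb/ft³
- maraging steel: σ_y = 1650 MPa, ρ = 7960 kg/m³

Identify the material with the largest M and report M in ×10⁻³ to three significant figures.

Normalizing units and computing the index:
  GFRP laminate: σ_y = 280.6 MPa, ρ = 1891 kg/m³
  elm: σ_y = 51.40 MPa, ρ = 661.0 kg/m³
  tungsten: σ_y = 639.0 MPa, ρ = 19220 kg/m³
  epoxy: σ_y = 71.02 MPa, ρ = 1297 kg/m³
  maraging steel: σ_y = 1650 MPa, ρ = 7960 kg/m³
  elm: M = 10.8×10⁻³
  GFRP laminate: M = 8.86×10⁻³
  epoxy: M = 6.49×10⁻³
  maraging steel: M = 5.10×10⁻³
  tungsten: M = 1.32×10⁻³
Elm ranks first.

elm, M = 10.8×10⁻³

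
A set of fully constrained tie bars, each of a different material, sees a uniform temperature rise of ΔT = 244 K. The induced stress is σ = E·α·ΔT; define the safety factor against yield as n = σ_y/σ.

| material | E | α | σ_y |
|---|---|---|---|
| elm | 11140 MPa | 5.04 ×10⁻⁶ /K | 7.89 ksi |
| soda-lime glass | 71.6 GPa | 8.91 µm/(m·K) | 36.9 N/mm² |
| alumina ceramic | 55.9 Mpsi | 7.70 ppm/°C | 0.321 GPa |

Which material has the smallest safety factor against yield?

Converting E to GPa, α to ×10⁻⁶/K, σ_y to MPa, then σ and n for each:
  elm: E = 11.14, α = 5.04, σ_y = 54.40 → σ = 13.7 MPa, n = 3.97
  soda-lime glass: E = 71.60, α = 8.91, σ_y = 36.90 → σ = 156 MPa, n = 0.237
  alumina ceramic: E = 385.4, α = 7.70, σ_y = 321.0 → σ = 724 MPa, n = 0.443
Smallest n: soda-lime glass with n = 0.237.

soda-lime glass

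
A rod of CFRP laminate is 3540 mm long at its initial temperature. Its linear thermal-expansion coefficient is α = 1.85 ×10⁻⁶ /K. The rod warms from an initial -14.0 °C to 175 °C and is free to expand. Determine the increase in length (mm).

1.24 mm

ΔT = 175 − (-14.0) = 189.0 K.
ΔL = α·L₀·ΔT = 1.85×10⁻⁶ × 3540 mm × 189.0 K = 1.24 mm.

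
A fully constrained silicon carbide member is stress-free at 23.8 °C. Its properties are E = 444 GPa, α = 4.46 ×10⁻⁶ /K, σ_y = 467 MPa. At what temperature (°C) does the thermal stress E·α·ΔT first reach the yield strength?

260 °C

E·α·ΔT = 467.0 MPa ⇒ ΔT = 467.0 / (444.0×10³ × 4.46×10⁻⁶) = 235.8 K.
T = 23.8 + 235.8 = 259.6 °C.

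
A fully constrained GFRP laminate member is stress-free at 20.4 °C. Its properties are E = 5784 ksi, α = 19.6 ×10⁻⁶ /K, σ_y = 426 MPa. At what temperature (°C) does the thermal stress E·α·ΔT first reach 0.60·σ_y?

347 °C

E = 5784 ksi = 39.88 GPa.
E·α·ΔT = 255.6 MPa ⇒ ΔT = 255.6 / (39.88×10³ × 19.6×10⁻⁶) = 327.0 K.
T = 20.4 + 327.0 = 347.4 °C.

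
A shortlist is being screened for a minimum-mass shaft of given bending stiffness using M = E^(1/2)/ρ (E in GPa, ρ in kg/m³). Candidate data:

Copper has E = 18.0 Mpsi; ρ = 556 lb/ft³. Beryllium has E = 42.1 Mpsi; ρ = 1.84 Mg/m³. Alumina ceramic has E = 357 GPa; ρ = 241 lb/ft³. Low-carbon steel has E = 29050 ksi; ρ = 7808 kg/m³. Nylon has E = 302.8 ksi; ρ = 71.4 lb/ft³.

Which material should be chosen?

beryllium

Normalizing units and computing the index:
  copper: E = 124.1 GPa, ρ = 8906 kg/m³
  beryllium: E = 290.3 GPa, ρ = 1840 kg/m³
  alumina ceramic: E = 357.0 GPa, ρ = 3860 kg/m³
  low-carbon steel: E = 200.3 GPa, ρ = 7808 kg/m³
  nylon: E = 2.088 GPa, ρ = 1144 kg/m³
  beryllium: M = 9.26×10⁻³
  alumina ceramic: M = 4.89×10⁻³
  low-carbon steel: M = 1.81×10⁻³
  nylon: M = 1.26×10⁻³
  copper: M = 1.25×10⁻³
The maximum is for beryllium.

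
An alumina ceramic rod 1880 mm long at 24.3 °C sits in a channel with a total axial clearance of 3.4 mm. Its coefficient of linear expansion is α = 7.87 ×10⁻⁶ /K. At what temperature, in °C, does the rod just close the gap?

254 °C

α·L₀·ΔT = 3.4 mm ⇒ ΔT = 3.4 / (7.87×10⁻⁶ × 1880.0) = 229.8 K.
T = 24.3 + 229.8 = 254.1 °C.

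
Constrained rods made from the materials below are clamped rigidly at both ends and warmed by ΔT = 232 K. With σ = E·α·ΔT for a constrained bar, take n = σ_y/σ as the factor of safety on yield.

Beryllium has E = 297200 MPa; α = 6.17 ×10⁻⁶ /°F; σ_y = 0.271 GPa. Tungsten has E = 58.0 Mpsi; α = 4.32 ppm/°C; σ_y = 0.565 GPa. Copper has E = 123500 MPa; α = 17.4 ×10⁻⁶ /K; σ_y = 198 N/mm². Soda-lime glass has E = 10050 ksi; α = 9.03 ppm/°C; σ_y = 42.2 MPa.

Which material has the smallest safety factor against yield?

soda-lime glass

In consistent units (E in GPa, α in ×10⁻⁶/K, σ_y in MPa):
  beryllium: E = 297.2, α = 11.1, σ_y = 271.0 → σ = 766 MPa, n = 0.354
  tungsten: E = 399.9, α = 4.32, σ_y = 565.0 → σ = 401 MPa, n = 1.41
  copper: E = 123.5, α = 17.4, σ_y = 198.0 → σ = 499 MPa, n = 0.397
  soda-lime glass: E = 69.29, α = 9.03, σ_y = 42.20 → σ = 145 MPa, n = 0.291
The minimum is soda-lime glass at n = 0.291.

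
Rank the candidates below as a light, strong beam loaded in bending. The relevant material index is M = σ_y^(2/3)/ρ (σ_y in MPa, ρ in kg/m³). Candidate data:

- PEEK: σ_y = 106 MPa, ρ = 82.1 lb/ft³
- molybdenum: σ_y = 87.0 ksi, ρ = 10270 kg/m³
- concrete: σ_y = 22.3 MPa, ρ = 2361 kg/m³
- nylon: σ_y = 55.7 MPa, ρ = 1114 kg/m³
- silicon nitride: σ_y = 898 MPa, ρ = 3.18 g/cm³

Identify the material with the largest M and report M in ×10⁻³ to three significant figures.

silicon nitride, M = 29.3×10⁻³

Convert each candidate to consistent units, then evaluate M:
  PEEK: σ_y = 106.0 MPa, ρ = 1315 kg/m³
  molybdenum: σ_y = 599.8 MPa, ρ = 10270 kg/m³
  concrete: σ_y = 22.30 MPa, ρ = 2361 kg/m³
  nylon: σ_y = 55.70 MPa, ρ = 1114 kg/m³
  silicon nitride: σ_y = 898.0 MPa, ρ = 3180 kg/m³
  silicon nitride: M = 29.3×10⁻³
  PEEK: M = 17.0×10⁻³
  nylon: M = 13.1×10⁻³
  molybdenum: M = 6.93×10⁻³
  concrete: M = 3.36×10⁻³
Highest index: silicon nitride.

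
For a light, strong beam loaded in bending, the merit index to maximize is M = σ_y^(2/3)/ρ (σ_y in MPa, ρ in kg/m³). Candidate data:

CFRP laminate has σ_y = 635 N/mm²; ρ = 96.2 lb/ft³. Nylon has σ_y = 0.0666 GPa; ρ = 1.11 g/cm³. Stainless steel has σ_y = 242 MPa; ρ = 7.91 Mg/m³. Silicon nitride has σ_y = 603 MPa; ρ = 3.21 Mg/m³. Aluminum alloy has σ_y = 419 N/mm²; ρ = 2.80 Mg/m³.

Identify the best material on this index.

Putting every candidate on a common basis:
  CFRP laminate: σ_y = 635.0 MPa, ρ = 1541 kg/m³
  nylon: σ_y = 66.60 MPa, ρ = 1110 kg/m³
  stainless steel: σ_y = 242.0 MPa, ρ = 7910 kg/m³
  silicon nitride: σ_y = 603.0 MPa, ρ = 3210 kg/m³
  aluminum alloy: σ_y = 419.0 MPa, ρ = 2800 kg/m³
  CFRP laminate: M = 47.9×10⁻³
  silicon nitride: M = 22.2×10⁻³
  aluminum alloy: M = 20.0×10⁻³
  nylon: M = 14.8×10⁻³
  stainless steel: M = 4.91×10⁻³
The maximum is for CFRP laminate.

CFRP laminate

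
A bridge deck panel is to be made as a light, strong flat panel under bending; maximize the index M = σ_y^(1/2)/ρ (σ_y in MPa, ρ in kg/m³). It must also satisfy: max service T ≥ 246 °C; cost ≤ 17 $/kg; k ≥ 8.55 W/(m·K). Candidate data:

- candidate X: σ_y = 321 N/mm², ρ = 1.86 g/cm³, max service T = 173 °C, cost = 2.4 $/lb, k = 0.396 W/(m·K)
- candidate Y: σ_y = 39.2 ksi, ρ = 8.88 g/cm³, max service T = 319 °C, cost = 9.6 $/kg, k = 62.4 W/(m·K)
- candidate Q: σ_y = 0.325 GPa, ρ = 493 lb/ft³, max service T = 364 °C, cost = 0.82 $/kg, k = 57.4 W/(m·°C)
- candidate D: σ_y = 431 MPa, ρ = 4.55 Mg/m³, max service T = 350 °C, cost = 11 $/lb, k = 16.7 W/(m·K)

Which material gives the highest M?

candidate Q

Screen on constraints: max service T ≥ 246 °C; cost ≤ 17 $/kg; k ≥ 8.55 W/(m·K). Survivors: candidate Y, candidate Q.
After converting to SI:
  candidate Y: σ_y = 270.3 MPa, ρ = 8880 kg/m³
  candidate Q: σ_y = 325.0 MPa, ρ = 7897 kg/m³
  candidate Q: M = 2.28×10⁻³
  candidate Y: M = 1.85×10⁻³
Highest index: candidate Q.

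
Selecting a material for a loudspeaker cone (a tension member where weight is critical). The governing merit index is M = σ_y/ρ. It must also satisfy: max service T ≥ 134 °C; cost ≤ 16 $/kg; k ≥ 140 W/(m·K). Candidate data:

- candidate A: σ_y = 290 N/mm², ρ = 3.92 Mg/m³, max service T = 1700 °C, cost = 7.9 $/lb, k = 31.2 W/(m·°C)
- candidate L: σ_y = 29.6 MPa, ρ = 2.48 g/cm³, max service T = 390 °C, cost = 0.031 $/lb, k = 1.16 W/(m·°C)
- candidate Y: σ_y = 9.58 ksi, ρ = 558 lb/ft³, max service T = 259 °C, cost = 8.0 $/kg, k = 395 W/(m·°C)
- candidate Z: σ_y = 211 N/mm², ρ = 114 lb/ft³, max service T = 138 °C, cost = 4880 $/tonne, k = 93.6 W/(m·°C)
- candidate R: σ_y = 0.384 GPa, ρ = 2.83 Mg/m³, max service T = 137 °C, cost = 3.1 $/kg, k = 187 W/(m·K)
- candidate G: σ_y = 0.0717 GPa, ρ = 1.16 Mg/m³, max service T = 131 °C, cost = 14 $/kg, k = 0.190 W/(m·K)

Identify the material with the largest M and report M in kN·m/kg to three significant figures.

candidate R, M = 136 kN·m/kg

Screen on constraints: max service T ≥ 134 °C; cost ≤ 16 $/kg; k ≥ 140 W/(m·K). Survivors: candidate Y, candidate R.
Normalizing units and computing the index:
  candidate Y: σ_y = 66.05 MPa, ρ = 8938 kg/m³
  candidate R: σ_y = 384.0 MPa, ρ = 2830 kg/m³
  candidate R: M = 136 kN·m/kg
  candidate Y: M = 7.39 kN·m/kg
Candidate R has the largest M.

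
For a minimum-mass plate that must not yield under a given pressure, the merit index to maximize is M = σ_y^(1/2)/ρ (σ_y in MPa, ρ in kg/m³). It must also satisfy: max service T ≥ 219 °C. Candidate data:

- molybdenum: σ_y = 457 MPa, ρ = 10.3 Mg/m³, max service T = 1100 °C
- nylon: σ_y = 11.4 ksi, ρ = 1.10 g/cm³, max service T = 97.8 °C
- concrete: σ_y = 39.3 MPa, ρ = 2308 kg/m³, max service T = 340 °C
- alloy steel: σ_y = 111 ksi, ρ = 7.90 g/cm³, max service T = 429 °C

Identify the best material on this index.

Screen on constraints: max service T ≥ 219 °C. Survivors: molybdenum, concrete, alloy steel.
Normalizing units and computing the index:
  molybdenum: σ_y = 457.0 MPa, ρ = 10300 kg/m³
  concrete: σ_y = 39.30 MPa, ρ = 2308 kg/m³
  alloy steel: σ_y = 765.3 MPa, ρ = 7900 kg/m³
  alloy steel: M = 3.50×10⁻³
  concrete: M = 2.72×10⁻³
  molybdenum: M = 2.08×10⁻³
Alloy steel ranks first.

alloy steel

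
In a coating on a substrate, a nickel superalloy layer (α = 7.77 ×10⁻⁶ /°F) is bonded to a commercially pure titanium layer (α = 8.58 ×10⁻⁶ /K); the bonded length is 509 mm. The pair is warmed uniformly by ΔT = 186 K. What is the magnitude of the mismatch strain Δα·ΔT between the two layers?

nickel superalloy: α = 7.77×10⁻⁶/°F × 9/5 = 14.0×10⁻⁶/K.
Δα = |14.0 − 8.58|×10⁻⁶/K = 5.41×10⁻⁶/K.
Mismatch strain = Δα·ΔT = 5.41×10⁻⁶ × 186.0 = 1.01×10⁻³.

1.01×10⁻³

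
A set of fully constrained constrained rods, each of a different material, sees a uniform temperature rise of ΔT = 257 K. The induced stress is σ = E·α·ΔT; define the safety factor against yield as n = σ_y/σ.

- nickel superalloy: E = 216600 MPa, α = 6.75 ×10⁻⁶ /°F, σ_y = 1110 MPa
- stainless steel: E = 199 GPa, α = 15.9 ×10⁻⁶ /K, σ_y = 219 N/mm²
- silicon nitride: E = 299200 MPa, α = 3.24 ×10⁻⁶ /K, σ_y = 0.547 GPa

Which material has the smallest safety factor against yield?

stainless steel

With everything in SI (GPa, ×10⁻⁶/K, MPa):
  nickel superalloy: E = 216.6, α = 12.1, σ_y = 1110 → σ = 676 MPa, n = 1.64
  stainless steel: E = 199.0, α = 15.9, σ_y = 219.0 → σ = 813 MPa, n = 0.269
  silicon nitride: E = 299.2, α = 3.24, σ_y = 547.0 → σ = 249 MPa, n = 2.20
Smallest n: stainless steel with n = 0.269.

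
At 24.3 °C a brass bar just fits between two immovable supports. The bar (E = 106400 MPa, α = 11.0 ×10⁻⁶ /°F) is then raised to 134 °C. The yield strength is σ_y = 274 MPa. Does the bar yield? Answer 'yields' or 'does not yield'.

E = 106400 MPa = 106.4 GPa.
α = 11.0×10⁻⁶/°F × 9/5 = 19.8×10⁻⁶/K.
ΔT = 109.7 K. Constrained thermal stress σ = E·α·ΔT = 106.4×10³ MPa × 19.8×10⁻⁶ × 109.7 = 231 MPa (compressive).
Compare to σ_y = 274 MPa: σ < σ_y, so it does not yield.

does not yield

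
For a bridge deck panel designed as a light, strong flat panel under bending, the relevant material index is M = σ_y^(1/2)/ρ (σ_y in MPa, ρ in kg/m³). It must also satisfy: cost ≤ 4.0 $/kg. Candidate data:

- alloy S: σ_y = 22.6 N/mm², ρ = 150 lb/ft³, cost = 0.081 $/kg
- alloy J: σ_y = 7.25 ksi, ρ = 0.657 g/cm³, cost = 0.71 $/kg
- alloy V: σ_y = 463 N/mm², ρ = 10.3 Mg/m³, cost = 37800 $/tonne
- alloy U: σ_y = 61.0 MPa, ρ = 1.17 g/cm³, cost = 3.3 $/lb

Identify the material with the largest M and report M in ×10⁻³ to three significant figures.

Screen on constraints: cost ≤ 4.0 $/kg. Survivors: alloy S, alloy J.
Convert each candidate to consistent units, then evaluate M:
  alloy S: σ_y = 22.60 MPa, ρ = 2403 kg/m³
  alloy J: σ_y = 49.99 MPa, ρ = 657.0 kg/m³
  alloy J: M = 10.8×10⁻³
  alloy S: M = 1.98×10⁻³
Alloy J has the largest M.

alloy J, M = 10.8×10⁻³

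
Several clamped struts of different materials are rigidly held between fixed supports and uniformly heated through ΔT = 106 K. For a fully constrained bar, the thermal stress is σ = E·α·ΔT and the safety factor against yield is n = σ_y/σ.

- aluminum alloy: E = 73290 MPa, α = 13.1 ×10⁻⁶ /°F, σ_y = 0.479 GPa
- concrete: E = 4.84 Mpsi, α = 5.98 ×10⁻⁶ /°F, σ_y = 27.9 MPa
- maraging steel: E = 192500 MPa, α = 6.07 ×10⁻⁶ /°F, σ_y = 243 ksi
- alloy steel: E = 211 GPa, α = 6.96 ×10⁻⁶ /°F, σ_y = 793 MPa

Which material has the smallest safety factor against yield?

concrete

Converting E to GPa, α to ×10⁻⁶/K, σ_y to MPa, then σ and n for each:
  aluminum alloy: E = 73.29, α = 23.6, σ_y = 479.0 → σ = 183 MPa, n = 2.61
  concrete: E = 33.37, α = 10.8, σ_y = 27.90 → σ = 38.1 MPa, n = 0.733
  maraging steel: E = 192.5, α = 10.9, σ_y = 1675 → σ = 223 MPa, n = 7.51
  alloy steel: E = 211.0, α = 12.5, σ_y = 793.0 → σ = 280 MPa, n = 2.83
Concrete has the lowest safety factor, n = 0.733.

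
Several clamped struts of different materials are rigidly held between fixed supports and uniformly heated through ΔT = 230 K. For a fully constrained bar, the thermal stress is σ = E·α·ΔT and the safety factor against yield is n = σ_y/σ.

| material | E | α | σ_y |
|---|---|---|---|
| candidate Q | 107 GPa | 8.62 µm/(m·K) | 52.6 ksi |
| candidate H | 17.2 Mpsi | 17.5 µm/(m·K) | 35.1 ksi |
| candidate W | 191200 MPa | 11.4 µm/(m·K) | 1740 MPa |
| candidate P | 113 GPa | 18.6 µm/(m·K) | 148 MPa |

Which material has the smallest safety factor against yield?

Converting E to GPa, α to ×10⁻⁶/K, σ_y to MPa, then σ and n for each:
  candidate Q: E = 107.0, α = 8.62, σ_y = 362.7 → σ = 212 MPa, n = 1.71
  candidate H: E = 118.6, α = 17.5, σ_y = 242.0 → σ = 477 MPa, n = 0.507
  candidate W: E = 191.2, α = 11.4, σ_y = 1740 → σ = 501 MPa, n = 3.47
  candidate P: E = 113.0, α = 18.6, σ_y = 148.0 → σ = 483 MPa, n = 0.306
Smallest n: candidate P with n = 0.306.

candidate P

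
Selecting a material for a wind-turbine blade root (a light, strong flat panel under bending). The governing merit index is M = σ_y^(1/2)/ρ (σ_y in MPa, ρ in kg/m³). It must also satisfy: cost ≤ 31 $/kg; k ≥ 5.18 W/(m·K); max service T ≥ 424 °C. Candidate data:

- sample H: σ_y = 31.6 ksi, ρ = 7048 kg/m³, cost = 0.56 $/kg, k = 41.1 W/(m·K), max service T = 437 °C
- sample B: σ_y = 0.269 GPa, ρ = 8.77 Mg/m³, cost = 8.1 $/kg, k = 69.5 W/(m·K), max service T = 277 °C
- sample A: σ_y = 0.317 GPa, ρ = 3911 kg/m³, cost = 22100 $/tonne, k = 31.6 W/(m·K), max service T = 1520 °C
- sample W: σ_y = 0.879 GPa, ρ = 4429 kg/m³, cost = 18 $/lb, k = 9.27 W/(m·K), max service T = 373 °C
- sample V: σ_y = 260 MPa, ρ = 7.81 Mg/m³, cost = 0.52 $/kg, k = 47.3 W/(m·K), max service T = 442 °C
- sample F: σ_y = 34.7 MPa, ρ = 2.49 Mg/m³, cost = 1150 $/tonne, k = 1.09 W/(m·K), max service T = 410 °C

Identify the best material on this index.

Screen on constraints: cost ≤ 31 $/kg; k ≥ 5.18 W/(m·K); max service T ≥ 424 °C. Survivors: sample H, sample A, sample V.
Normalizing units and computing the index:
  sample H: σ_y = 217.9 MPa, ρ = 7048 kg/m³
  sample A: σ_y = 317.0 MPa, ρ = 3911 kg/m³
  sample V: σ_y = 260.0 MPa, ρ = 7810 kg/m³
  sample A: M = 4.55×10⁻³
  sample H: M = 2.09×10⁻³
  sample V: M = 2.06×10⁻³
The maximum is for sample A.

sample A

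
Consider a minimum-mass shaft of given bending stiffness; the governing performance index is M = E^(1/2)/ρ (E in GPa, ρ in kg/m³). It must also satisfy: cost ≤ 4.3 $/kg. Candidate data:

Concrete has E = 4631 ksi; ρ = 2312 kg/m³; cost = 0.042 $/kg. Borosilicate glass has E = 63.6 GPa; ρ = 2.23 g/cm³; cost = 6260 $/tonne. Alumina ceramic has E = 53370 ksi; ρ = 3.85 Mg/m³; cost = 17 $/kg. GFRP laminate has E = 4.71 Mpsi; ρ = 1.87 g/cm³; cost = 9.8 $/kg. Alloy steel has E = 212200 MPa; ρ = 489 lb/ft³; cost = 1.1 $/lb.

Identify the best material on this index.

Screen on constraints: cost ≤ 4.3 $/kg. Survivors: concrete, alloy steel.
In SI units:
  concrete: E = 31.93 GPa, ρ = 2312 kg/m³
  alloy steel: E = 212.2 GPa, ρ = 7833 kg/m³
  concrete: M = 2.44×10⁻³
  alloy steel: M = 1.86×10⁻³
Concrete has the largest M.

concrete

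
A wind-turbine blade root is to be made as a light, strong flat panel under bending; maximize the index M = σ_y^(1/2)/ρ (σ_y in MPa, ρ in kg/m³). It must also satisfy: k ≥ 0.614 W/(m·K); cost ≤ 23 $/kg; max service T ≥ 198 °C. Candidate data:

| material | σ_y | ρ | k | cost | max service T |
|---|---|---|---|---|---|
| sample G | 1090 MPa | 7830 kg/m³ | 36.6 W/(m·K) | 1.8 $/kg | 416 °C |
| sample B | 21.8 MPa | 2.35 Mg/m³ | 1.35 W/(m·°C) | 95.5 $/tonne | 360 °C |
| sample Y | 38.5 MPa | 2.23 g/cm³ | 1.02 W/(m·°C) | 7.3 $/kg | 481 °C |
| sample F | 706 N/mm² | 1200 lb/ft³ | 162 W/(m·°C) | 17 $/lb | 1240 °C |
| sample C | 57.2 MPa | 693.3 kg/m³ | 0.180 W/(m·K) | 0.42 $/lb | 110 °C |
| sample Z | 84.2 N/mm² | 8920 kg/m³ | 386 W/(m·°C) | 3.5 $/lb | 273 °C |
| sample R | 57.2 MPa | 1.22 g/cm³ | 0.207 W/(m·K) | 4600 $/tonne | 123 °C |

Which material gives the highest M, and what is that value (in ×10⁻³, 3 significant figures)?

sample G, M = 4.22×10⁻³

Screen on constraints: k ≥ 0.614 W/(m·K); cost ≤ 23 $/kg; max service T ≥ 198 °C. Survivors: sample G, sample B, sample Y, sample Z.
Normalizing units and computing the index:
  sample G: σ_y = 1090 MPa, ρ = 7830 kg/m³
  sample B: σ_y = 21.80 MPa, ρ = 2350 kg/m³
  sample Y: σ_y = 38.50 MPa, ρ = 2230 kg/m³
  sample Z: σ_y = 84.20 MPa, ρ = 8920 kg/m³
  sample G: M = 4.22×10⁻³
  sample Y: M = 2.78×10⁻³
  sample B: M = 1.99×10⁻³
  sample Z: M = 1.03×10⁻³
The maximum is for sample G.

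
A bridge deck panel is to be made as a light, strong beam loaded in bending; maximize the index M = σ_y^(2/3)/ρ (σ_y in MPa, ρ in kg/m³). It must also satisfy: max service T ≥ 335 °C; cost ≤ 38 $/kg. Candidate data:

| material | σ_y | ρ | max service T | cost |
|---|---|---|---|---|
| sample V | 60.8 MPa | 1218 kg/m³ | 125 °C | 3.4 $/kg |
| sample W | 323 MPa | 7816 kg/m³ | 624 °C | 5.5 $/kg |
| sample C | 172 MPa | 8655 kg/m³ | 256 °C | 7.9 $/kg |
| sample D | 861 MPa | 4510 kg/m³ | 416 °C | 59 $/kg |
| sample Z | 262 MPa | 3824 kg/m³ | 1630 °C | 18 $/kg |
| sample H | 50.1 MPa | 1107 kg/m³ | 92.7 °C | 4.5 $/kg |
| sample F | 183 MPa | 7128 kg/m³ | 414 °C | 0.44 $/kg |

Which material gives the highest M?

Screen on constraints: max service T ≥ 335 °C; cost ≤ 38 $/kg. Survivors: sample W, sample Z, sample F.
Per-candidate index values:
  sample Z: M = 10.7×10⁻³
  sample W: M = 6.02×10⁻³
  sample F: M = 4.52×10⁻³
Sample Z has the largest M.

sample Z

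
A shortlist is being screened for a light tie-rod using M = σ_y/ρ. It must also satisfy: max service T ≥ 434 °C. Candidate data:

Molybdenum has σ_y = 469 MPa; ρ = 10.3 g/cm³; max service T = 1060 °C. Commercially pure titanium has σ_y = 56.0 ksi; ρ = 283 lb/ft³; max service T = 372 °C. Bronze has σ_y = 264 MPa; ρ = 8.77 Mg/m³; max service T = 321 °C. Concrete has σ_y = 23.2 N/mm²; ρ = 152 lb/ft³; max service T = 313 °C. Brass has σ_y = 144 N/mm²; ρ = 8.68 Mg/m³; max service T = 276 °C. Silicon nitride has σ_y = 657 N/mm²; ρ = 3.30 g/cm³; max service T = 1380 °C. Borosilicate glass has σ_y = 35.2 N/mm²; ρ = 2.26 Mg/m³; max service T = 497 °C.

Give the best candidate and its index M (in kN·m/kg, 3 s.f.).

Screen on constraints: max service T ≥ 434 °C. Survivors: molybdenum, silicon nitride, borosilicate glass.
Putting every candidate on a common basis:
  molybdenum: σ_y = 469.0 MPa, ρ = 10300 kg/m³
  silicon nitride: σ_y = 657.0 MPa, ρ = 3300 kg/m³
  borosilicate glass: σ_y = 35.20 MPa, ρ = 2260 kg/m³
  silicon nitride: M = 199 kN·m/kg
  molybdenum: M = 45.5 kN·m/kg
  borosilicate glass: M = 15.6 kN·m/kg
Silicon nitride has the largest M.

silicon nitride, M = 199 kN·m/kg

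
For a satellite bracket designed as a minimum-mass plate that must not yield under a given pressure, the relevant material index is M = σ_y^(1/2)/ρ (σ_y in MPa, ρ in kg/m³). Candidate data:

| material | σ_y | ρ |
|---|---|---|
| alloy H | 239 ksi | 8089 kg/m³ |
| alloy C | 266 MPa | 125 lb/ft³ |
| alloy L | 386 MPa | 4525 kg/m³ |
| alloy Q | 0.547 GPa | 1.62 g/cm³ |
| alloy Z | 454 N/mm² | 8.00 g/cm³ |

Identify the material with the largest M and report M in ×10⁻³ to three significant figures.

Putting every candidate on a common basis:
  alloy H: σ_y = 1648 MPa, ρ = 8089 kg/m³
  alloy C: σ_y = 266.0 MPa, ρ = 2002 kg/m³
  alloy L: σ_y = 386.0 MPa, ρ = 4525 kg/m³
  alloy Q: σ_y = 547.0 MPa, ρ = 1620 kg/m³
  alloy Z: σ_y = 454.0 MPa, ρ = 8000 kg/m³
  alloy Q: M = 14.4×10⁻³
  alloy C: M = 8.15×10⁻³
  alloy H: M = 5.02×10⁻³
  alloy L: M = 4.34×10⁻³
  alloy Z: M = 2.66×10⁻³
Alloy Q ranks first.

alloy Q, M = 14.4×10⁻³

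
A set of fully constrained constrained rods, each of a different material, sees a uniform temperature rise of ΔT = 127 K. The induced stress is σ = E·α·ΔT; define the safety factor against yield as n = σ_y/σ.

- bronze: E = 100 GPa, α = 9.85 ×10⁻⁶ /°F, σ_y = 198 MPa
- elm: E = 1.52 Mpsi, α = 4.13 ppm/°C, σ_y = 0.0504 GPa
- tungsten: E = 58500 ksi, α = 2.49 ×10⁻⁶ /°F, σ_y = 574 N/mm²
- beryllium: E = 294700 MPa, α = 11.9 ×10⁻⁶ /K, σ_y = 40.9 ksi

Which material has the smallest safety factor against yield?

beryllium

Per material, after unit conversion:
  bronze: E = 100.0, α = 17.7, σ_y = 198.0 → σ = 225 MPa, n = 0.879
  elm: E = 10.48, α = 4.13, σ_y = 50.40 → σ = 5.50 MPa, n = 9.17
  tungsten: E = 403.3, α = 4.48, σ_y = 574.0 → σ = 230 MPa, n = 2.50
  beryllium: E = 294.7, α = 11.9, σ_y = 282.0 → σ = 445 MPa, n = 0.633
Beryllium has the lowest safety factor, n = 0.633.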